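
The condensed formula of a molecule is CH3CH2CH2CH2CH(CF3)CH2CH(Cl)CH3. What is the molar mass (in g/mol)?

Element totals:
  C: 9
  H: 16
  Cl: 1
  F: 3
Molecular formula: C9H16ClF3.
  M = 9(12.011) + 16(1.008) + 35.45 + 3(18.998)
    = 108.099 + 16.128 + 35.450 + 56.994 = 216.671

216.67 g/mol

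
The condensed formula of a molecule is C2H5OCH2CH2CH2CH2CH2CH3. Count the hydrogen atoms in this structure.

18

Atom tally by fragment:
  C2H5OCH2 → C:3 H:7 O:1
  CH2 → C:1 H:2
  CH2 → C:1 H:2
  CH2 → C:1 H:2
  CH2 → C:1 H:2
  CH3 → C:1 H:3
Element totals:
  C: 8
  H: 18
  O: 1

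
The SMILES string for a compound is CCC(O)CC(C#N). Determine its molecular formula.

Atom tally by fragment:
  CH3 → C:1 H:3
  CH2 → C:1 H:2
  CH(OH) → C:1 H:2 O:1
  CH2 → C:1 H:2
  CH2CN → C:2 H:2 N:1
Element totals:
  C: 6
  H: 11
  N: 1
  O: 1

C6H11NO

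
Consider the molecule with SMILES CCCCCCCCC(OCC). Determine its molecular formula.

Atom tally by fragment:
  CH3 → C:1 H:3
  CH2 → C:1 H:2
  CH2 → C:1 H:2
  CH2 → C:1 H:2
  CH2 → C:1 H:2
  CH2 → C:1 H:2
  CH2 → C:1 H:2
  CH2 → C:1 H:2
  CH2OC2H5 → C:3 H:7 O:1
Element totals:
  C: 11
  H: 24
  O: 1

C11H24O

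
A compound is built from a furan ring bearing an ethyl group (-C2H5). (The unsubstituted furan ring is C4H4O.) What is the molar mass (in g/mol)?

96.13 g/mol

Atom tally by fragment:
  furan ring core → C:4 H:4 O:1
  (− 1 ring H displaced by substituents)
  + C2H5 → C:2 H:5
Element totals:
  C: 6
  H: 8
  O: 1
Molecular formula: C6H8O.
  M = 6(12.011) + 8(1.008) + 15.999
    = 72.066 + 8.064 + 15.999 = 96.129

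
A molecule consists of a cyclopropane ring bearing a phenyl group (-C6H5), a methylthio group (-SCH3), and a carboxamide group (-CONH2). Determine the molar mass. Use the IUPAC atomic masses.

Atom tally by fragment:
  cyclopropane ring core → C:3 H:6
  (− 3 ring H displaced by substituents)
  + C6H5 → C:6 H:5
  + SCH3 → C:1 H:3 S:1
  + CONH2 → C:1 H:2 O:1 N:1
Element totals:
  C: 11
  H: 13
  N: 1
  O: 1
  S: 1
Molecular formula: C11H13NOS.
  M = 11(12.011) + 13(1.008) + 14.007 + 15.999 + 32.06
    = 132.121 + 13.104 + 14.007 + 15.999 + 32.060 = 207.291

207.29 g/mol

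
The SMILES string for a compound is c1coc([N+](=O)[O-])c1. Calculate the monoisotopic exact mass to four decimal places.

Atom tally by fragment:
  furan ring core → C:4 H:4 O:1
  (− 1 ring H displaced by substituents)
  + NO2 → N:1 O:2
Element totals:
  C: 4
  H: 3
  N: 1
  O: 3
Molecular formula: C4H3NO3.
  M = 4(12.0) + 3(1.007825) + 14.003074 + 3(15.994915)
    = 48.000000 + 3.023475 + 14.003074 + 47.984745 = 113.011294

113.0113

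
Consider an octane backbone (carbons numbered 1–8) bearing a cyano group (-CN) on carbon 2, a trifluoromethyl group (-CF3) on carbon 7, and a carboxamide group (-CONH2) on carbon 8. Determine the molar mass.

Atom tally by fragment:
  CH3 → C:1 H:3
  CH(CN) → C:2 H:1 N:1
  CH2 → C:1 H:2
  CH2 → C:1 H:2
  CH2 → C:1 H:2
  CH2 → C:1 H:2
  CH(CF3) → C:2 H:1 F:3
  CH2CONH2 → C:2 H:4 O:1 N:1
Element totals:
  C: 11
  H: 17
  F: 3
  N: 2
  O: 1
Molecular formula: C11H17F3N2O.
  M = 11(12.011) + 17(1.008) + 3(18.998) + 2(14.007) + 15.999
    = 132.121 + 17.136 + 56.994 + 28.014 + 15.999 = 250.264

250.26 g/mol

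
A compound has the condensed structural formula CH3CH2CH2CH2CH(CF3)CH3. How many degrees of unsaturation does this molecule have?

0

Atom tally by fragment:
  CH3 → C:1 H:3
  CH2 → C:1 H:2
  CH2 → C:1 H:2
  CH2 → C:1 H:2
  CH(CF3) → C:2 H:1 F:3
  CH3 → C:1 H:3
Element totals:
  C: 7
  H: 13
  F: 3
Molecular formula: C7H13F3.
DoU = (2C + 2 + N − H − X) / 2 = (2·7 + 2 + 0 − 13 − 3) / 2 = 0.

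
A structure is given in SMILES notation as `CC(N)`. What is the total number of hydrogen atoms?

Atom tally by fragment:
  CH3 → C:1 H:3
  CH2NH2 → C:1 H:4 N:1
Element totals:
  C: 2
  H: 7
  N: 1

7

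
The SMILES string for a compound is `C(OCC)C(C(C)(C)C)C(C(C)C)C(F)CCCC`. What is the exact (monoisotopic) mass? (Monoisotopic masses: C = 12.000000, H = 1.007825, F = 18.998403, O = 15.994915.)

274.2672

Atom tally by fragment:
  C2H5OCH2 → C:3 H:7 O:1
  CH(C(CH3)3) → C:5 H:10
  CH(CH(CH3)2) → C:4 H:8
  CH(F) → C:1 H:1 F:1
  CH2 → C:1 H:2
  CH2 → C:1 H:2
  CH2 → C:1 H:2
  CH3 → C:1 H:3
Element totals:
  C: 17
  H: 35
  F: 1
  O: 1
Molecular formula: C17H35FO.
  M = 17(12.0) + 35(1.007825) + 18.998403 + 15.994915
    = 204.000000 + 35.273875 + 18.998403 + 15.994915 = 274.267193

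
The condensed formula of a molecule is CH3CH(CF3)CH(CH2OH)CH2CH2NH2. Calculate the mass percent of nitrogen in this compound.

Element totals:
  C: 7
  H: 14
  F: 3
  N: 1
  O: 1
Molecular formula: C7H14F3NO.
Molar mass = 185.189 g/mol.
Mass from N: 1 × 14.007 = 14.007 g/mol.
%N = 14.007 / 185.189 × 100 = 7.56%.

7.56%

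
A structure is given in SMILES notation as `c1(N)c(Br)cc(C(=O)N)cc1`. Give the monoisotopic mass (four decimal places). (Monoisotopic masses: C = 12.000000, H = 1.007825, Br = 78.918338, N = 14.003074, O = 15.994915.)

Atom tally by fragment:
  benzene ring core → C:6 H:6
  (− 3 ring H displaced by substituents)
  + NH2 → N:1 H:2
  + Br → Br:1
  + CONH2 → C:1 H:2 O:1 N:1
Element totals:
  C: 7
  H: 7
  Br: 1
  N: 2
  O: 1
Molecular formula: C7H7BrN2O.
  M = 7(12.0) + 7(1.007825) + 78.918338 + 2(14.003074) + 15.994915
    = 84.000000 + 7.054775 + 78.918338 + 28.006148 + 15.994915 = 213.974176

213.9742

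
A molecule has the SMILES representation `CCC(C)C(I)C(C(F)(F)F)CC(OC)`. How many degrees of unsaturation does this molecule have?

0

Atom tally by fragment:
  CH3 → C:1 H:3
  CH2 → C:1 H:2
  CH(CH3) → C:2 H:4
  CH(I) → C:1 H:1 I:1
  CH(CF3) → C:2 H:1 F:3
  CH2 → C:1 H:2
  CH2OCH3 → C:2 H:5 O:1
Element totals:
  C: 10
  H: 18
  F: 3
  I: 1
  O: 1
Molecular formula: C10H18F3IO.
DoU = (2C + 2 + N − H − X) / 2 = (2·10 + 2 + 0 − 18 − 4) / 2 = 0.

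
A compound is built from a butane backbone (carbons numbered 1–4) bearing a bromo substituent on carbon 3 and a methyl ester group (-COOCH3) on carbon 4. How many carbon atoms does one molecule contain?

6

Atom tally by fragment:
  CH3 → C:1 H:3
  CH2 → C:1 H:2
  CH(Br) → C:1 H:1 Br:1
  CH2COOCH3 → C:3 H:5 O:2
Element totals:
  C: 6
  H: 11
  Br: 1
  O: 2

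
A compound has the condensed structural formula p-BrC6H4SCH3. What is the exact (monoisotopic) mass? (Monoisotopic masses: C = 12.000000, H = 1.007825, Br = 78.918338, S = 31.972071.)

201.9452

Atom tally by fragment:
  benzene ring core → C:6 H:6
  (− 2 ring H displaced by substituents)
  + Br → Br:1
  + SCH3 → C:1 H:3 S:1
Element totals:
  C: 7
  H: 7
  Br: 1
  S: 1
Molecular formula: C7H7BrS.
  M = 7(12.0) + 7(1.007825) + 78.918338 + 31.972071
    = 84.000000 + 7.054775 + 78.918338 + 31.972071 = 201.945184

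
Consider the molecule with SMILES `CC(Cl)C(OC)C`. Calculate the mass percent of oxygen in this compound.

Atom tally by fragment:
  CH3 → C:1 H:3
  CH(Cl) → C:1 H:1 Cl:1
  CH(OCH3) → C:2 H:4 O:1
  CH3 → C:1 H:3
Element totals:
  C: 5
  H: 11
  Cl: 1
  O: 1
Molecular formula: C5H11ClO.
Molar mass = 122.592 g/mol.
Mass from O: 1 × 15.999 = 15.999 g/mol.
%O = 15.999 / 122.592 × 100 = 13.05%.

13.05%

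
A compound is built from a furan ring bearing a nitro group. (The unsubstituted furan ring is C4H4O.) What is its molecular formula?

Atom tally by fragment:
  furan ring core → C:4 H:4 O:1
  (− 1 ring H displaced by substituents)
  + NO2 → N:1 O:2
Element totals:
  C: 4
  H: 3
  N: 1
  O: 3

C4H3NO3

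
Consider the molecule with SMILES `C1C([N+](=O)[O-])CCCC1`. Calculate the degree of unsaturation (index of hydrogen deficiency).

2

Atom tally by fragment:
  cyclohexane ring core → C:6 H:12
  (− 1 ring H displaced by substituents)
  + NO2 → N:1 O:2
Element totals:
  C: 6
  H: 11
  N: 1
  O: 2
Molecular formula: C6H11NO2.
DoU = (2C + 2 + N − H − X) / 2 = (2·6 + 2 + 1 − 11 − 0) / 2 = 2.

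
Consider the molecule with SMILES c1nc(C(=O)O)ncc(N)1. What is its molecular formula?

Atom tally by fragment:
  pyrimidine ring core → C:4 H:4 N:2
  (− 2 ring H displaced by substituents)
  + COOH → C:1 H:1 O:2
  + NH2 → N:1 H:2
Element totals:
  C: 5
  H: 5
  N: 3
  O: 2

C5H5N3O2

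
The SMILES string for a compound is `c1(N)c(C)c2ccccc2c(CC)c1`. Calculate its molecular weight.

185.27 g/mol

Atom tally by fragment:
  naphthalene ring system core → C:10 H:8
  (− 3 ring H displaced by substituents)
  + NH2 → N:1 H:2
  + CH3 → C:1 H:3
  + C2H5 → C:2 H:5
Element totals:
  C: 13
  H: 15
  N: 1
Molecular formula: C13H15N.
  M = 13(12.011) + 15(1.008) + 14.007
    = 156.143 + 15.120 + 14.007 = 185.270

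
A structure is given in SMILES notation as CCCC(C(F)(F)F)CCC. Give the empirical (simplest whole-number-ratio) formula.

C8H15F3

Atom tally by fragment:
  CH3 → C:1 H:3
  CH2 → C:1 H:2
  CH2 → C:1 H:2
  CH(CF3) → C:2 H:1 F:3
  CH2 → C:1 H:2
  CH2 → C:1 H:2
  CH3 → C:1 H:3
Element totals:
  C: 8
  H: 15
  F: 3
Molecular formula: C8H15F3.
gcd of subscripts (8, 3, 15) = 1, so the empirical formula equals the molecular formula.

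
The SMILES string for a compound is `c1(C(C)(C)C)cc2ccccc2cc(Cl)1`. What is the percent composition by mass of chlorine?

Atom tally by fragment:
  naphthalene ring system core → C:10 H:8
  (− 2 ring H displaced by substituents)
  + C(CH3)3 → C:4 H:9
  + Cl → Cl:1
Element totals:
  C: 14
  H: 15
  Cl: 1
Molecular formula: C14H15Cl.
Molar mass = 218.724 g/mol.
Mass from Cl: 1 × 35.45 = 35.450 g/mol.
%Cl = 35.450 / 218.724 × 100 = 16.21%.

16.21%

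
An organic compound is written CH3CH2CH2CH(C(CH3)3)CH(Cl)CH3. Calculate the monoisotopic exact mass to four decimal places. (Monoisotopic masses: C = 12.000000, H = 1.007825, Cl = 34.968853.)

176.1332

Atom tally by fragment:
  CH3 → C:1 H:3
  CH2 → C:1 H:2
  CH2 → C:1 H:2
  CH(C(CH3)3) → C:5 H:10
  CH(Cl) → C:1 H:1 Cl:1
  CH3 → C:1 H:3
Element totals:
  C: 10
  H: 21
  Cl: 1
Molecular formula: C10H21Cl.
  M = 10(12.0) + 21(1.007825) + 34.968853
    = 120.000000 + 21.164325 + 34.968853 = 176.133178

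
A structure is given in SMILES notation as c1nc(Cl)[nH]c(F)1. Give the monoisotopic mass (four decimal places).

119.9891

Atom tally by fragment:
  imidazole ring core → C:3 H:4 N:2
  (− 2 ring H displaced by substituents)
  + Cl → Cl:1
  + F → F:1
Element totals:
  C: 3
  H: 2
  Cl: 1
  F: 1
  N: 2
Molecular formula: C3H2ClFN2.
  M = 3(12.0) + 2(1.007825) + 34.968853 + 18.998403 + 2(14.003074)
    = 36.000000 + 2.015650 + 34.968853 + 18.998403 + 28.006148 = 119.989054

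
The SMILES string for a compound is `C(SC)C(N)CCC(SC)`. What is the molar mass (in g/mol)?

Atom tally by fragment:
  CH3SCH2 → C:2 H:5 S:1
  CH(NH2) → C:1 H:3 N:1
  CH2 → C:1 H:2
  CH2 → C:1 H:2
  CH2SCH3 → C:2 H:5 S:1
Element totals:
  C: 7
  H: 17
  N: 1
  S: 2
Molecular formula: C7H17NS2.
  M = 7(12.011) + 17(1.008) + 14.007 + 2(32.06)
    = 84.077 + 17.136 + 14.007 + 64.120 = 179.340

179.34 g/mol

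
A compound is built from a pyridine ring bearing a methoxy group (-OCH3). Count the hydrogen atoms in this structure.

Atom tally by fragment:
  pyridine ring core → C:5 H:5 N:1
  (− 1 ring H displaced by substituents)
  + OCH3 → C:1 H:3 O:1
Element totals:
  C: 6
  H: 7
  N: 1
  O: 1

7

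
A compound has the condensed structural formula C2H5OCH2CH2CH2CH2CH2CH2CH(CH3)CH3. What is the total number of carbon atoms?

11

Element totals:
  C: 11
  H: 24
  O: 1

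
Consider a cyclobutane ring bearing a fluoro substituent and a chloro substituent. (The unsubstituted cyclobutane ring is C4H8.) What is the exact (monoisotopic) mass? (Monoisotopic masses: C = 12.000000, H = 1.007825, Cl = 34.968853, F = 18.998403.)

Atom tally by fragment:
  cyclobutane ring core → C:4 H:8
  (− 2 ring H displaced by substituents)
  + F → F:1
  + Cl → Cl:1
Element totals:
  C: 4
  H: 6
  Cl: 1
  F: 1
Molecular formula: C4H6ClF.
  M = 4(12.0) + 6(1.007825) + 34.968853 + 18.998403
    = 48.000000 + 6.046950 + 34.968853 + 18.998403 = 108.014206

108.0142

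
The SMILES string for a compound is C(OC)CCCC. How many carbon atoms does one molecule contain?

Atom tally by fragment:
  CH3OCH2 → C:2 H:5 O:1
  CH2 → C:1 H:2
  CH2 → C:1 H:2
  CH2 → C:1 H:2
  CH3 → C:1 H:3
Element totals:
  C: 6
  H: 14
  O: 1

6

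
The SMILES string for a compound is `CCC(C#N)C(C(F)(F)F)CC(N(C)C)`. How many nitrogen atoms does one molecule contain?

Atom tally by fragment:
  CH3 → C:1 H:3
  CH2 → C:1 H:2
  CH(CN) → C:2 H:1 N:1
  CH(CF3) → C:2 H:1 F:3
  CH2 → C:1 H:2
  CH2N(CH3)2 → C:3 H:8 N:1
Element totals:
  C: 10
  H: 17
  F: 3
  N: 2

2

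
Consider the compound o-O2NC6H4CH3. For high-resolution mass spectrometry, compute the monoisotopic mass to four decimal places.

137.0477

Element totals:
  C: 7
  H: 7
  N: 1
  O: 2
Molecular formula: C7H7NO2.
  M = 7(12.0) + 7(1.007825) + 14.003074 + 2(15.994915)
    = 84.000000 + 7.054775 + 14.003074 + 31.989830 = 137.047679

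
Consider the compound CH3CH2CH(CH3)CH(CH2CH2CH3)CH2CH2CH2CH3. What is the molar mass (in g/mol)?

Atom tally by fragment:
  CH3 → C:1 H:3
  CH2 → C:1 H:2
  CH(CH3) → C:2 H:4
  CH(CH2CH2CH3) → C:4 H:8
  CH2 → C:1 H:2
  CH2 → C:1 H:2
  CH2 → C:1 H:2
  CH3 → C:1 H:3
Element totals:
  C: 12
  H: 26
Molecular formula: C12H26.
  M = 12(12.011) + 26(1.008)
    = 144.132 + 26.208 = 170.340

170.34 g/mol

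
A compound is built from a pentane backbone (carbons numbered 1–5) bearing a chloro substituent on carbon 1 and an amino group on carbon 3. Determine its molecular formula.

C5H12ClN

Atom tally by fragment:
  ClCH2 → C:1 H:2 Cl:1
  CH2 → C:1 H:2
  CH(NH2) → C:1 H:3 N:1
  CH2 → C:1 H:2
  CH3 → C:1 H:3
Element totals:
  C: 5
  H: 12
  Cl: 1
  N: 1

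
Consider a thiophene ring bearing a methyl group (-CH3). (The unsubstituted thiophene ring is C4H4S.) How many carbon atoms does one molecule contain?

Atom tally by fragment:
  thiophene ring core → C:4 H:4 S:1
  (− 1 ring H displaced by substituents)
  + CH3 → C:1 H:3
Element totals:
  C: 5
  H: 6
  S: 1

5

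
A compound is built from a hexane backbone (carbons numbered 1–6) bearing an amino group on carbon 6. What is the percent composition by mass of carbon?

Atom tally by fragment:
  CH3 → C:1 H:3
  CH2 → C:1 H:2
  CH2 → C:1 H:2
  CH2 → C:1 H:2
  CH2 → C:1 H:2
  CH2NH2 → C:1 H:4 N:1
Element totals:
  C: 6
  H: 15
  N: 1
Molecular formula: C6H15N.
Molar mass = 101.193 g/mol.
Mass from C: 6 × 12.011 = 72.066 g/mol.
%C = 72.066 / 101.193 × 100 = 71.22%.

71.22%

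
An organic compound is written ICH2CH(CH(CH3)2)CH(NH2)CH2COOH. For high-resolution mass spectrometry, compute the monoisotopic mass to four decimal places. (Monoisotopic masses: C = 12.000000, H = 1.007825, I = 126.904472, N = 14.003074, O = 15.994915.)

Atom tally by fragment:
  ICH2 → C:1 H:2 I:1
  CH(CH(CH3)2) → C:4 H:8
  CH(NH2) → C:1 H:3 N:1
  CH2COOH → C:2 H:3 O:2
Element totals:
  C: 8
  H: 16
  I: 1
  N: 1
  O: 2
Molecular formula: C8H16INO2.
  M = 8(12.0) + 16(1.007825) + 126.904472 + 14.003074 + 2(15.994915)
    = 96.000000 + 16.125200 + 126.904472 + 14.003074 + 31.989830 = 285.022576

285.0226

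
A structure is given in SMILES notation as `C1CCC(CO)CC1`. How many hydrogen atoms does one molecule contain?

Atom tally by fragment:
  cyclohexane ring core → C:6 H:12
  (− 1 ring H displaced by substituents)
  + CH2OH → C:1 H:3 O:1
Element totals:
  C: 7
  H: 14
  O: 1

14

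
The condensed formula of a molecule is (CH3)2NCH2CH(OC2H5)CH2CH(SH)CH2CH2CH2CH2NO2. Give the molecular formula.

Atom tally by fragment:
  (CH3)2NCH2 → C:3 H:8 N:1
  CH(OC2H5) → C:3 H:6 O:1
  CH2 → C:1 H:2
  CH(SH) → C:1 H:2 S:1
  CH2 → C:1 H:2
  CH2 → C:1 H:2
  CH2 → C:1 H:2
  CH2NO2 → C:1 H:2 N:1 O:2
Element totals:
  C: 12
  H: 26
  N: 2
  O: 3
  S: 1

C12H26N2O3S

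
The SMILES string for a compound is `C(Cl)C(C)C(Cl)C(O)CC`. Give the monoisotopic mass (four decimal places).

184.0422

Atom tally by fragment:
  ClCH2 → C:1 H:2 Cl:1
  CH(CH3) → C:2 H:4
  CH(Cl) → C:1 H:1 Cl:1
  CH(OH) → C:1 H:2 O:1
  CH2 → C:1 H:2
  CH3 → C:1 H:3
Element totals:
  C: 7
  H: 14
  Cl: 2
  O: 1
Molecular formula: C7H14Cl2O.
  M = 7(12.0) + 14(1.007825) + 2(34.968853) + 15.994915
    = 84.000000 + 14.109550 + 69.937706 + 15.994915 = 184.042171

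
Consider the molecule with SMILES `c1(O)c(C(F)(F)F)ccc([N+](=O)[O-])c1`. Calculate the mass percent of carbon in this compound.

40.60%

Atom tally by fragment:
  benzene ring core → C:6 H:6
  (− 3 ring H displaced by substituents)
  + OH → O:1 H:1
  + CF3 → C:1 F:3
  + NO2 → N:1 O:2
Element totals:
  C: 7
  H: 4
  F: 3
  N: 1
  O: 3
Molecular formula: C7H4F3NO3.
Molar mass = 207.107 g/mol.
Mass from C: 7 × 12.011 = 84.077 g/mol.
%C = 84.077 / 207.107 × 100 = 40.60%.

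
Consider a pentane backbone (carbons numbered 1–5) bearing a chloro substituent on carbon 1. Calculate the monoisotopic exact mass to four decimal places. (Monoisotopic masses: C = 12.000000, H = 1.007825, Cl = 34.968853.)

Atom tally by fragment:
  ClCH2 → C:1 H:2 Cl:1
  CH2 → C:1 H:2
  CH2 → C:1 H:2
  CH2 → C:1 H:2
  CH3 → C:1 H:3
Element totals:
  C: 5
  H: 11
  Cl: 1
Molecular formula: C5H11Cl.
  M = 5(12.0) + 11(1.007825) + 34.968853
    = 60.000000 + 11.086075 + 34.968853 = 106.054928

106.0549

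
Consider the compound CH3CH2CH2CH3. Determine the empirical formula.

Atom tally by fragment:
  CH3 → C:1 H:3
  CH2 → C:1 H:2
  CH2 → C:1 H:2
  CH3 → C:1 H:3
Element totals:
  C: 4
  H: 10
Molecular formula: C4H10.
gcd of subscripts = 2; dividing each by 2:
  C: 4/2 = 2
  H: 10/2 = 5

C2H5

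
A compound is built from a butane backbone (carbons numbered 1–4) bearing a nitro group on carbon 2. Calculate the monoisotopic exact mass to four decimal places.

Atom tally by fragment:
  CH3 → C:1 H:3
  CH(NO2) → C:1 H:1 N:1 O:2
  CH2 → C:1 H:2
  CH3 → C:1 H:3
Element totals:
  C: 4
  H: 9
  N: 1
  O: 2
Molecular formula: C4H9NO2.
  M = 4(12.0) + 9(1.007825) + 14.003074 + 2(15.994915)
    = 48.000000 + 9.070425 + 14.003074 + 31.989830 = 103.063329

103.0633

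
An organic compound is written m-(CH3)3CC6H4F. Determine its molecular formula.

C10H13F

Atom tally by fragment:
  benzene ring core → C:6 H:6
  (− 2 ring H displaced by substituents)
  + C(CH3)3 → C:4 H:9
  + F → F:1
Element totals:
  C: 10
  H: 13
  F: 1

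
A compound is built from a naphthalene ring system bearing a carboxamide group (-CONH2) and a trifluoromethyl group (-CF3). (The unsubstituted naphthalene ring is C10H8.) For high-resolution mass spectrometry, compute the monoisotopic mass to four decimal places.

239.0558

Atom tally by fragment:
  naphthalene ring system core → C:10 H:8
  (− 2 ring H displaced by substituents)
  + CONH2 → C:1 H:2 O:1 N:1
  + CF3 → C:1 F:3
Element totals:
  C: 12
  H: 8
  F: 3
  N: 1
  O: 1
Molecular formula: C12H8F3NO.
  M = 12(12.0) + 8(1.007825) + 3(18.998403) + 14.003074 + 15.994915
    = 144.000000 + 8.062600 + 56.995209 + 14.003074 + 15.994915 = 239.055798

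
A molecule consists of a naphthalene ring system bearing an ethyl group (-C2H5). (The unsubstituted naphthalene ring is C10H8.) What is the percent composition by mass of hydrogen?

7.74%

Atom tally by fragment:
  naphthalene ring system core → C:10 H:8
  (− 1 ring H displaced by substituents)
  + C2H5 → C:2 H:5
Element totals:
  C: 12
  H: 12
Molecular formula: C12H12.
Molar mass = 156.228 g/mol.
Mass from H: 12 × 1.008 = 12.096 g/mol.
%H = 12.096 / 156.228 × 100 = 7.74%.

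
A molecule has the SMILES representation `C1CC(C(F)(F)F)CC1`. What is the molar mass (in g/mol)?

Atom tally by fragment:
  cyclopentane ring core → C:5 H:10
  (− 1 ring H displaced by substituents)
  + CF3 → C:1 F:3
Element totals:
  C: 6
  H: 9
  F: 3
Molecular formula: C6H9F3.
  M = 6(12.011) + 9(1.008) + 3(18.998)
    = 72.066 + 9.072 + 56.994 = 138.132

138.13 g/mol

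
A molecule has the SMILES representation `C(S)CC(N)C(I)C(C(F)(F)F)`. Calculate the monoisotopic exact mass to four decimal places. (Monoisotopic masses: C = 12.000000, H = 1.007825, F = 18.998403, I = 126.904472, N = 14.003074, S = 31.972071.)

312.9609

Atom tally by fragment:
  HSCH2 → C:1 H:3 S:1
  CH2 → C:1 H:2
  CH(NH2) → C:1 H:3 N:1
  CH(I) → C:1 H:1 I:1
  CH2CF3 → C:2 H:2 F:3
Element totals:
  C: 6
  H: 11
  F: 3
  I: 1
  N: 1
  S: 1
Molecular formula: C6H11F3INS.
  M = 6(12.0) + 11(1.007825) + 3(18.998403) + 126.904472 + 14.003074 + 31.972071
    = 72.000000 + 11.086075 + 56.995209 + 126.904472 + 14.003074 + 31.972071 = 312.960901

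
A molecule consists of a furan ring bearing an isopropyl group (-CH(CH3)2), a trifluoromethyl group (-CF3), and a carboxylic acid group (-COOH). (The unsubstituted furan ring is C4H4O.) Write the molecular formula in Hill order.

C9H9F3O3

Atom tally by fragment:
  furan ring core → C:4 H:4 O:1
  (− 3 ring H displaced by substituents)
  + CH(CH3)2 → C:3 H:7
  + CF3 → C:1 F:3
  + COOH → C:1 H:1 O:2
Element totals:
  C: 9
  H: 9
  F: 3
  O: 3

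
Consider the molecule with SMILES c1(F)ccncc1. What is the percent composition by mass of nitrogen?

Atom tally by fragment:
  pyridine ring core → C:5 H:5 N:1
  (− 1 ring H displaced by substituents)
  + F → F:1
Element totals:
  C: 5
  H: 4
  F: 1
  N: 1
Molecular formula: C5H4FN.
Molar mass = 97.092 g/mol.
Mass from N: 1 × 14.007 = 14.007 g/mol.
%N = 14.007 / 97.092 × 100 = 14.43%.

14.43%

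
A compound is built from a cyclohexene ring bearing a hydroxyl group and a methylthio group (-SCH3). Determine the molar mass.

Atom tally by fragment:
  cyclohexene ring core → C:6 H:10
  (− 2 ring H displaced by substituents)
  + OH → O:1 H:1
  + SCH3 → C:1 H:3 S:1
Element totals:
  C: 7
  H: 12
  O: 1
  S: 1
Molecular formula: C7H12OS.
  M = 7(12.011) + 12(1.008) + 15.999 + 32.06
    = 84.077 + 12.096 + 15.999 + 32.060 = 144.232

144.23 g/mol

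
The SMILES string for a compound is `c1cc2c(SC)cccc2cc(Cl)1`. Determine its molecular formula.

Atom tally by fragment:
  naphthalene ring system core → C:10 H:8
  (− 2 ring H displaced by substituents)
  + SCH3 → C:1 H:3 S:1
  + Cl → Cl:1
Element totals:
  C: 11
  H: 9
  Cl: 1
  S: 1

C11H9ClS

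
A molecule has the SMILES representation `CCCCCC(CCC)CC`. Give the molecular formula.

Atom tally by fragment:
  CH3 → C:1 H:3
  CH2 → C:1 H:2
  CH2 → C:1 H:2
  CH2 → C:1 H:2
  CH2 → C:1 H:2
  CH(CH2CH2CH3) → C:4 H:8
  CH2 → C:1 H:2
  CH3 → C:1 H:3
Element totals:
  C: 11
  H: 24

C11H24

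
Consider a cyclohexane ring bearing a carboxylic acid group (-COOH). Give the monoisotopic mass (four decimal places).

128.0837

Atom tally by fragment:
  cyclohexane ring core → C:6 H:12
  (− 1 ring H displaced by substituents)
  + COOH → C:1 H:1 O:2
Element totals:
  C: 7
  H: 12
  O: 2
Molecular formula: C7H12O2.
  M = 7(12.0) + 12(1.007825) + 2(15.994915)
    = 84.000000 + 12.093900 + 31.989830 = 128.083730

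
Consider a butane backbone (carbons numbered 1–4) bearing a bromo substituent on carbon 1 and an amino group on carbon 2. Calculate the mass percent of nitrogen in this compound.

9.21%

Atom tally by fragment:
  BrCH2 → C:1 H:2 Br:1
  CH(NH2) → C:1 H:3 N:1
  CH2 → C:1 H:2
  CH3 → C:1 H:3
Element totals:
  C: 4
  H: 10
  Br: 1
  N: 1
Molecular formula: C4H10BrN.
Molar mass = 152.035 g/mol.
Mass from N: 1 × 14.007 = 14.007 g/mol.
%N = 14.007 / 152.035 × 100 = 9.21%.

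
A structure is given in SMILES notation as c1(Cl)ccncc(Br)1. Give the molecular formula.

Atom tally by fragment:
  pyridine ring core → C:5 H:5 N:1
  (− 2 ring H displaced by substituents)
  + Cl → Cl:1
  + Br → Br:1
Element totals:
  C: 5
  H: 3
  Br: 1
  Cl: 1
  N: 1

C5H3BrClN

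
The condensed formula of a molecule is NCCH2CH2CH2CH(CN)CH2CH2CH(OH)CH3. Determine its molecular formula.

C10H16N2O

Atom tally by fragment:
  NCCH2 → C:2 H:2 N:1
  CH2 → C:1 H:2
  CH2 → C:1 H:2
  CH(CN) → C:2 H:1 N:1
  CH2 → C:1 H:2
  CH2 → C:1 H:2
  CH(OH) → C:1 H:2 O:1
  CH3 → C:1 H:3
Element totals:
  C: 10
  H: 16
  N: 2
  O: 1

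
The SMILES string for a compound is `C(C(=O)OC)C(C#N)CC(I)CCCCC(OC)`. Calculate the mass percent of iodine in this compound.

34.56%

Atom tally by fragment:
  CH3OOCCH2 → C:3 H:5 O:2
  CH(CN) → C:2 H:1 N:1
  CH2 → C:1 H:2
  CH(I) → C:1 H:1 I:1
  CH2 → C:1 H:2
  CH2 → C:1 H:2
  CH2 → C:1 H:2
  CH2 → C:1 H:2
  CH2OCH3 → C:2 H:5 O:1
Element totals:
  C: 13
  H: 22
  I: 1
  N: 1
  O: 3
Molecular formula: C13H22INO3.
Molar mass = 367.227 g/mol.
Mass from I: 1 × 126.904 = 126.904 g/mol.
%I = 126.904 / 367.227 × 100 = 34.56%.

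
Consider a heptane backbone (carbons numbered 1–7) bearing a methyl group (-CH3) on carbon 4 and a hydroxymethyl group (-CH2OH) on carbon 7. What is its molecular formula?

C9H20O

Atom tally by fragment:
  CH3 → C:1 H:3
  CH2 → C:1 H:2
  CH2 → C:1 H:2
  CH(CH3) → C:2 H:4
  CH2 → C:1 H:2
  CH2 → C:1 H:2
  CH2CH2OH → C:2 H:5 O:1
Element totals:
  C: 9
  H: 20
  O: 1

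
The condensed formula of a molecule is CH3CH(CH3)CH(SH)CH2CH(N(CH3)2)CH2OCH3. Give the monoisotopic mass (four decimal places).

205.1500

Element totals:
  C: 10
  H: 23
  N: 1
  O: 1
  S: 1
Molecular formula: C10H23NOS.
  M = 10(12.0) + 23(1.007825) + 14.003074 + 15.994915 + 31.972071
    = 120.000000 + 23.179975 + 14.003074 + 15.994915 + 31.972071 = 205.150035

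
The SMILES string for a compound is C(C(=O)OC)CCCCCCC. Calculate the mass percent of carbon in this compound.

Atom tally by fragment:
  CH3OOCCH2 → C:3 H:5 O:2
  CH2 → C:1 H:2
  CH2 → C:1 H:2
  CH2 → C:1 H:2
  CH2 → C:1 H:2
  CH2 → C:1 H:2
  CH2 → C:1 H:2
  CH3 → C:1 H:3
Element totals:
  C: 10
  H: 20
  O: 2
Molecular formula: C10H20O2.
Molar mass = 172.268 g/mol.
Mass from C: 10 × 12.011 = 120.110 g/mol.
%C = 120.110 / 172.268 × 100 = 69.72%.

69.72%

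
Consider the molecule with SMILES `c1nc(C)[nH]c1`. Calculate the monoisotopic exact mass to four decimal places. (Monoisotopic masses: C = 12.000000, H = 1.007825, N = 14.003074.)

Atom tally by fragment:
  imidazole ring core → C:3 H:4 N:2
  (− 1 ring H displaced by substituents)
  + CH3 → C:1 H:3
Element totals:
  C: 4
  H: 6
  N: 2
Molecular formula: C4H6N2.
  M = 4(12.0) + 6(1.007825) + 2(14.003074)
    = 48.000000 + 6.046950 + 28.006148 = 82.053098

82.0531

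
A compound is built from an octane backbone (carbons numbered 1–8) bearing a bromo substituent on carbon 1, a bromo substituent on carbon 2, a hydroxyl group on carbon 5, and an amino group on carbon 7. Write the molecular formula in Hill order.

Atom tally by fragment:
  BrCH2 → C:1 H:2 Br:1
  CH(Br) → C:1 H:1 Br:1
  CH2 → C:1 H:2
  CH2 → C:1 H:2
  CH(OH) → C:1 H:2 O:1
  CH2 → C:1 H:2
  CH(NH2) → C:1 H:3 N:1
  CH3 → C:1 H:3
Element totals:
  C: 8
  H: 17
  Br: 2
  N: 1
  O: 1

C8H17Br2NO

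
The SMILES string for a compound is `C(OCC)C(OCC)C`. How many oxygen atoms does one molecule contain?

Atom tally by fragment:
  C2H5OCH2 → C:3 H:7 O:1
  CH(OC2H5) → C:3 H:6 O:1
  CH3 → C:1 H:3
Element totals:
  C: 7
  H: 16
  O: 2

2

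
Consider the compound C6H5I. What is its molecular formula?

C6H5I

Element totals:
  C: 6
  H: 5
  I: 1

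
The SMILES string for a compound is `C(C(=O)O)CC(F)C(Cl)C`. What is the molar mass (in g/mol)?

Atom tally by fragment:
  HOOCCH2 → C:2 H:3 O:2
  CH2 → C:1 H:2
  CH(F) → C:1 H:1 F:1
  CH(Cl) → C:1 H:1 Cl:1
  CH3 → C:1 H:3
Element totals:
  C: 6
  H: 10
  Cl: 1
  F: 1
  O: 2
Molecular formula: C6H10ClFO2.
  M = 6(12.011) + 10(1.008) + 35.45 + 18.998 + 2(15.999)
    = 72.066 + 10.080 + 35.450 + 18.998 + 31.998 = 168.592

168.59 g/mol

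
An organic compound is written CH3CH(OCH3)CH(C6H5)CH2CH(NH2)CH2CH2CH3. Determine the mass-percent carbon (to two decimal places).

Element totals:
  C: 15
  H: 25
  N: 1
  O: 1
Molecular formula: C15H25NO.
Molar mass = 235.371 g/mol.
Mass from C: 15 × 12.011 = 180.165 g/mol.
%C = 180.165 / 235.371 × 100 = 76.55%.

76.55%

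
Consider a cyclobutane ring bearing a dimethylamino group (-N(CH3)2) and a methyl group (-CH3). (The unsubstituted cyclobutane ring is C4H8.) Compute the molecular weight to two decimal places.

113.20 g/mol

Atom tally by fragment:
  cyclobutane ring core → C:4 H:8
  (− 2 ring H displaced by substituents)
  + N(CH3)2 → N:1 C:2 H:6
  + CH3 → C:1 H:3
Element totals:
  C: 7
  H: 15
  N: 1
Molecular formula: C7H15N.
  M = 7(12.011) + 15(1.008) + 14.007
    = 84.077 + 15.120 + 14.007 = 113.204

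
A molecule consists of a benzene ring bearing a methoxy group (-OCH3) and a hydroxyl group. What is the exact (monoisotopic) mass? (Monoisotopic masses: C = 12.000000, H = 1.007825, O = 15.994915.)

Atom tally by fragment:
  benzene ring core → C:6 H:6
  (− 2 ring H displaced by substituents)
  + OCH3 → C:1 H:3 O:1
  + OH → O:1 H:1
Element totals:
  C: 7
  H: 8
  O: 2
Molecular formula: C7H8O2.
  M = 7(12.0) + 8(1.007825) + 2(15.994915)
    = 84.000000 + 8.062600 + 31.989830 = 124.052430

124.0524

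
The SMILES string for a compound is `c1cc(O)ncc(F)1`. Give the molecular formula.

C5H4FNO

Atom tally by fragment:
  pyridine ring core → C:5 H:5 N:1
  (− 2 ring H displaced by substituents)
  + OH → O:1 H:1
  + F → F:1
Element totals:
  C: 5
  H: 4
  F: 1
  N: 1
  O: 1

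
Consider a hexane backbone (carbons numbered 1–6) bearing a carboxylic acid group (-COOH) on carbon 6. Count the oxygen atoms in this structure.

2

Atom tally by fragment:
  CH3 → C:1 H:3
  CH2 → C:1 H:2
  CH2 → C:1 H:2
  CH2 → C:1 H:2
  CH2 → C:1 H:2
  CH2COOH → C:2 H:3 O:2
Element totals:
  C: 7
  H: 14
  O: 2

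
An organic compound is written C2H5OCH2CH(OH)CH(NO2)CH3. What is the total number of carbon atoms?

Element totals:
  C: 6
  H: 13
  N: 1
  O: 4

6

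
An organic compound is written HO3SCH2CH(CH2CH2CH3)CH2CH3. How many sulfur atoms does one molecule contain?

1

Element totals:
  C: 7
  H: 16
  O: 3
  S: 1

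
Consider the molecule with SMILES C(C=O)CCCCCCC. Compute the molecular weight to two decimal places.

Atom tally by fragment:
  OHCCH2 → C:2 H:3 O:1
  CH2 → C:1 H:2
  CH2 → C:1 H:2
  CH2 → C:1 H:2
  CH2 → C:1 H:2
  CH2 → C:1 H:2
  CH2 → C:1 H:2
  CH3 → C:1 H:3
Element totals:
  C: 9
  H: 18
  O: 1
Molecular formula: C9H18O.
  M = 9(12.011) + 18(1.008) + 15.999
    = 108.099 + 18.144 + 15.999 = 142.242

142.24 g/mol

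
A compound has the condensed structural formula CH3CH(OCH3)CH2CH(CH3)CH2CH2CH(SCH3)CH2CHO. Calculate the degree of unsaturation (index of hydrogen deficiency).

Atom tally by fragment:
  CH3 → C:1 H:3
  CH(OCH3) → C:2 H:4 O:1
  CH2 → C:1 H:2
  CH(CH3) → C:2 H:4
  CH2 → C:1 H:2
  CH2 → C:1 H:2
  CH(SCH3) → C:2 H:4 S:1
  CH2CHO → C:2 H:3 O:1
Element totals:
  C: 12
  H: 24
  O: 2
  S: 1
Molecular formula: C12H24O2S.
DoU = (2C + 2 + N − H − X) / 2 = (2·12 + 2 + 0 − 24 − 0) / 2 = 1.

1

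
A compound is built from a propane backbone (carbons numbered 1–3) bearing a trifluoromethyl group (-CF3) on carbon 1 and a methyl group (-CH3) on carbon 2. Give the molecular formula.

Atom tally by fragment:
  F3CCH2 → C:2 H:2 F:3
  CH(CH3) → C:2 H:4
  CH3 → C:1 H:3
Element totals:
  C: 5
  H: 9
  F: 3

C5H9F3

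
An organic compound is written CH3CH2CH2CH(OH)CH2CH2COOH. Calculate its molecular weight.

146.19 g/mol

Atom tally by fragment:
  CH3 → C:1 H:3
  CH2 → C:1 H:2
  CH2 → C:1 H:2
  CH(OH) → C:1 H:2 O:1
  CH2 → C:1 H:2
  CH2COOH → C:2 H:3 O:2
Element totals:
  C: 7
  H: 14
  O: 3
Molecular formula: C7H14O3.
  M = 7(12.011) + 14(1.008) + 3(15.999)
    = 84.077 + 14.112 + 47.997 = 146.186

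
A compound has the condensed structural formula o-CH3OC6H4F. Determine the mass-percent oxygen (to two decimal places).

12.68%

Atom tally by fragment:
  benzene ring core → C:6 H:6
  (− 2 ring H displaced by substituents)
  + OCH3 → C:1 H:3 O:1
  + F → F:1
Element totals:
  C: 7
  H: 7
  F: 1
  O: 1
Molecular formula: C7H7FO.
Molar mass = 126.130 g/mol.
Mass from O: 1 × 15.999 = 15.999 g/mol.
%O = 15.999 / 126.130 × 100 = 12.68%.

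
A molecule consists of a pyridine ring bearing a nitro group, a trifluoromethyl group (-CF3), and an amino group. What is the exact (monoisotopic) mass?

207.0256

Atom tally by fragment:
  pyridine ring core → C:5 H:5 N:1
  (− 3 ring H displaced by substituents)
  + NO2 → N:1 O:2
  + CF3 → C:1 F:3
  + NH2 → N:1 H:2
Element totals:
  C: 6
  H: 4
  F: 3
  N: 3
  O: 2
Molecular formula: C6H4F3N3O2.
  M = 6(12.0) + 4(1.007825) + 3(18.998403) + 3(14.003074) + 2(15.994915)
    = 72.000000 + 4.031300 + 56.995209 + 42.009222 + 31.989830 = 207.025561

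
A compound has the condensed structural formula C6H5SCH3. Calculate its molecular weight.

124.20 g/mol

Element totals:
  C: 7
  H: 8
  S: 1
Molecular formula: C7H8S.
  M = 7(12.011) + 8(1.008) + 32.06
    = 84.077 + 8.064 + 32.060 = 124.201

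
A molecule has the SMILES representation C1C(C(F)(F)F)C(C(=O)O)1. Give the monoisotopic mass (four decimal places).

Atom tally by fragment:
  cyclopropane ring core → C:3 H:6
  (− 2 ring H displaced by substituents)
  + CF3 → C:1 F:3
  + COOH → C:1 H:1 O:2
Element totals:
  C: 5
  H: 5
  F: 3
  O: 2
Molecular formula: C5H5F3O2.
  M = 5(12.0) + 5(1.007825) + 3(18.998403) + 2(15.994915)
    = 60.000000 + 5.039125 + 56.995209 + 31.989830 = 154.024164

154.0242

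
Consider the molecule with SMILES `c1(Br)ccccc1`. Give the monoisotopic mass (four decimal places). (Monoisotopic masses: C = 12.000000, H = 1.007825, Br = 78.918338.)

Atom tally by fragment:
  benzene ring core → C:6 H:6
  (− 1 ring H displaced by substituents)
  + Br → Br:1
Element totals:
  C: 6
  H: 5
  Br: 1
Molecular formula: C6H5Br.
  M = 6(12.0) + 5(1.007825) + 78.918338
    = 72.000000 + 5.039125 + 78.918338 = 155.957463

155.9575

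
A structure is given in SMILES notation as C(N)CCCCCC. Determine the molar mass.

Atom tally by fragment:
  H2NCH2 → C:1 H:4 N:1
  CH2 → C:1 H:2
  CH2 → C:1 H:2
  CH2 → C:1 H:2
  CH2 → C:1 H:2
  CH2 → C:1 H:2
  CH3 → C:1 H:3
Element totals:
  C: 7
  H: 17
  N: 1
Molecular formula: C7H17N.
  M = 7(12.011) + 17(1.008) + 14.007
    = 84.077 + 17.136 + 14.007 = 115.220

115.22 g/mol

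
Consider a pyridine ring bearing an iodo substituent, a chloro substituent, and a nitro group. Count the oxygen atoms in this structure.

Atom tally by fragment:
  pyridine ring core → C:5 H:5 N:1
  (− 3 ring H displaced by substituents)
  + I → I:1
  + Cl → Cl:1
  + NO2 → N:1 O:2
Element totals:
  C: 5
  H: 2
  Cl: 1
  I: 1
  N: 2
  O: 2

2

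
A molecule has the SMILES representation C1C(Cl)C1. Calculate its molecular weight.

Atom tally by fragment:
  cyclopropane ring core → C:3 H:6
  (− 1 ring H displaced by substituents)
  + Cl → Cl:1
Element totals:
  C: 3
  H: 5
  Cl: 1
Molecular formula: C3H5Cl.
  M = 3(12.011) + 5(1.008) + 35.45
    = 36.033 + 5.040 + 35.450 = 76.523

76.52 g/mol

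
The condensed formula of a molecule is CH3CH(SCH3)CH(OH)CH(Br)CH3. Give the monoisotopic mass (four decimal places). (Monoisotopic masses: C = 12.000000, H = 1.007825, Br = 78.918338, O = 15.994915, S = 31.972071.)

211.9870

Atom tally by fragment:
  CH3 → C:1 H:3
  CH(SCH3) → C:2 H:4 S:1
  CH(OH) → C:1 H:2 O:1
  CH(Br) → C:1 H:1 Br:1
  CH3 → C:1 H:3
Element totals:
  C: 6
  H: 13
  Br: 1
  O: 1
  S: 1
Molecular formula: C6H13BrOS.
  M = 6(12.0) + 13(1.007825) + 78.918338 + 15.994915 + 31.972071
    = 72.000000 + 13.101725 + 78.918338 + 15.994915 + 31.972071 = 211.987049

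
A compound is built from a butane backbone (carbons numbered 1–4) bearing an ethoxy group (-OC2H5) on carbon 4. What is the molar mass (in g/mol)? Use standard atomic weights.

Atom tally by fragment:
  CH3 → C:1 H:3
  CH2 → C:1 H:2
  CH2 → C:1 H:2
  CH2OC2H5 → C:3 H:7 O:1
Element totals:
  C: 6
  H: 14
  O: 1
Molecular formula: C6H14O.
  M = 6(12.011) + 14(1.008) + 15.999
    = 72.066 + 14.112 + 15.999 = 102.177

102.18 g/mol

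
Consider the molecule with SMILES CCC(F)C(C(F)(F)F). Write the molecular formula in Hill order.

C5H8F4

Atom tally by fragment:
  CH3 → C:1 H:3
  CH2 → C:1 H:2
  CH(F) → C:1 H:1 F:1
  CH2CF3 → C:2 H:2 F:3
Element totals:
  C: 5
  H: 8
  F: 4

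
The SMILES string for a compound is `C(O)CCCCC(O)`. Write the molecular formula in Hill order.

Atom tally by fragment:
  HOCH2 → C:1 H:3 O:1
  CH2 → C:1 H:2
  CH2 → C:1 H:2
  CH2 → C:1 H:2
  CH2 → C:1 H:2
  CH2OH → C:1 H:3 O:1
Element totals:
  C: 6
  H: 14
  O: 2

C6H14O2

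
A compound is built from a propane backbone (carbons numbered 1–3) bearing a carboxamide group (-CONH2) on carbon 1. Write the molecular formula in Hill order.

Atom tally by fragment:
  H2NOCCH2 → C:2 H:4 O:1 N:1
  CH2 → C:1 H:2
  CH3 → C:1 H:3
Element totals:
  C: 4
  H: 9
  N: 1
  O: 1

C4H9NO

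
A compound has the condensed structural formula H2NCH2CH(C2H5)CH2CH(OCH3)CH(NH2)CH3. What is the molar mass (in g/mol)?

174.29 g/mol

Atom tally by fragment:
  H2NCH2 → C:1 H:4 N:1
  CH(C2H5) → C:3 H:6
  CH2 → C:1 H:2
  CH(OCH3) → C:2 H:4 O:1
  CH(NH2) → C:1 H:3 N:1
  CH3 → C:1 H:3
Element totals:
  C: 9
  H: 22
  N: 2
  O: 1
Molecular formula: C9H22N2O.
  M = 9(12.011) + 22(1.008) + 2(14.007) + 15.999
    = 108.099 + 22.176 + 28.014 + 15.999 = 174.288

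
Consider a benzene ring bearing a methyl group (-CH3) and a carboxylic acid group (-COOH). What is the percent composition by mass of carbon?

70.58%

Atom tally by fragment:
  benzene ring core → C:6 H:6
  (− 2 ring H displaced by substituents)
  + CH3 → C:1 H:3
  + COOH → C:1 H:1 O:2
Element totals:
  C: 8
  H: 8
  O: 2
Molecular formula: C8H8O2.
Molar mass = 136.150 g/mol.
Mass from C: 8 × 12.011 = 96.088 g/mol.
%C = 96.088 / 136.150 × 100 = 70.58%.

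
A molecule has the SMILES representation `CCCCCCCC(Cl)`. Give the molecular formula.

C8H17Cl

Atom tally by fragment:
  CH3 → C:1 H:3
  CH2 → C:1 H:2
  CH2 → C:1 H:2
  CH2 → C:1 H:2
  CH2 → C:1 H:2
  CH2 → C:1 H:2
  CH2 → C:1 H:2
  CH2Cl → C:1 H:2 Cl:1
Element totals:
  C: 8
  H: 17
  Cl: 1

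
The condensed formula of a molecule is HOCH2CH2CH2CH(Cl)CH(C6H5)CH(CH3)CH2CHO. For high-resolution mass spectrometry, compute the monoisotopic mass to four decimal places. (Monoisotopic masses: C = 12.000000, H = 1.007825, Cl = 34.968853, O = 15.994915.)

268.1230

Atom tally by fragment:
  HOCH2CH2 → C:2 H:5 O:1
  CH2 → C:1 H:2
  CH(Cl) → C:1 H:1 Cl:1
  CH(C6H5) → C:7 H:6
  CH(CH3) → C:2 H:4
  CH2CHO → C:2 H:3 O:1
Element totals:
  C: 15
  H: 21
  Cl: 1
  O: 2
Molecular formula: C15H21ClO2.
  M = 15(12.0) + 21(1.007825) + 34.968853 + 2(15.994915)
    = 180.000000 + 21.164325 + 34.968853 + 31.989830 = 268.123008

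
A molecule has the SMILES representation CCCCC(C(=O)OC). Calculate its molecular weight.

Atom tally by fragment:
  CH3 → C:1 H:3
  CH2 → C:1 H:2
  CH2 → C:1 H:2
  CH2 → C:1 H:2
  CH2COOCH3 → C:3 H:5 O:2
Element totals:
  C: 7
  H: 14
  O: 2
Molecular formula: C7H14O2.
  M = 7(12.011) + 14(1.008) + 2(15.999)
    = 84.077 + 14.112 + 31.998 = 130.187

130.19 g/mol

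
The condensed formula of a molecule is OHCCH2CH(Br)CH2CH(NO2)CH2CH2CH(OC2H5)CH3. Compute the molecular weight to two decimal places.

Element totals:
  C: 11
  H: 20
  Br: 1
  N: 1
  O: 4
Molecular formula: C11H20BrNO4.
  M = 11(12.011) + 20(1.008) + 79.904 + 14.007 + 4(15.999)
    = 132.121 + 20.160 + 79.904 + 14.007 + 63.996 = 310.188

310.19 g/mol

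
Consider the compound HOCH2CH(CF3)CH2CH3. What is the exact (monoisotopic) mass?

142.0605

Element totals:
  C: 5
  H: 9
  F: 3
  O: 1
Molecular formula: C5H9F3O.
  M = 5(12.0) + 9(1.007825) + 3(18.998403) + 15.994915
    = 60.000000 + 9.070425 + 56.995209 + 15.994915 = 142.060549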